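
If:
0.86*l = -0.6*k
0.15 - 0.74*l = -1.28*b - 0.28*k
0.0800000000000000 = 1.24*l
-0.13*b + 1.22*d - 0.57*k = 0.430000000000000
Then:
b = -0.06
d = 0.30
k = -0.09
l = 0.06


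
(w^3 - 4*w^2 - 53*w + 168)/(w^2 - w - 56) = w - 3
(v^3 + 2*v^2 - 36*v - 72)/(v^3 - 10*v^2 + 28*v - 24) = (v^2 + 8*v + 12)/(v^2 - 4*v + 4)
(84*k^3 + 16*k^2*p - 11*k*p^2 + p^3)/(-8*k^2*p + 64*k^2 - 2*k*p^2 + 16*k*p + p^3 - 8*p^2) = (42*k^2 - 13*k*p + p^2)/(-4*k*p + 32*k + p^2 - 8*p)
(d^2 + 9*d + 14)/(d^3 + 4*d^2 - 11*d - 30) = (d + 7)/(d^2 + 2*d - 15)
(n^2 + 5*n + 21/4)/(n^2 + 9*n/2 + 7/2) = (n + 3/2)/(n + 1)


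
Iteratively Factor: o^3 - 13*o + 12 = (o - 3)*(o^2 + 3*o - 4) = (o - 3)*(o + 4)*(o - 1)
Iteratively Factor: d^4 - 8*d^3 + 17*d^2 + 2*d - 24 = (d - 4)*(d^3 - 4*d^2 + d + 6) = (d - 4)*(d - 2)*(d^2 - 2*d - 3) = (d - 4)*(d - 2)*(d + 1)*(d - 3)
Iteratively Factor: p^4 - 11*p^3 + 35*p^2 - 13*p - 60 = (p + 1)*(p^3 - 12*p^2 + 47*p - 60) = (p - 5)*(p + 1)*(p^2 - 7*p + 12) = (p - 5)*(p - 3)*(p + 1)*(p - 4)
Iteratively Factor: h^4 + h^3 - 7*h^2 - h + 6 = (h - 1)*(h^3 + 2*h^2 - 5*h - 6) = (h - 1)*(h + 1)*(h^2 + h - 6) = (h - 2)*(h - 1)*(h + 1)*(h + 3)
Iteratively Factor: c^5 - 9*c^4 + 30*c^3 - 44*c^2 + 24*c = (c)*(c^4 - 9*c^3 + 30*c^2 - 44*c + 24) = c*(c - 2)*(c^3 - 7*c^2 + 16*c - 12) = c*(c - 3)*(c - 2)*(c^2 - 4*c + 4) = c*(c - 3)*(c - 2)^2*(c - 2)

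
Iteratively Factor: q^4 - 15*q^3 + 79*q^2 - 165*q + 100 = (q - 5)*(q^3 - 10*q^2 + 29*q - 20) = (q - 5)^2*(q^2 - 5*q + 4) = (q - 5)^2*(q - 1)*(q - 4)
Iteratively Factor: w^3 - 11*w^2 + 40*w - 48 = (w - 4)*(w^2 - 7*w + 12) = (w - 4)^2*(w - 3)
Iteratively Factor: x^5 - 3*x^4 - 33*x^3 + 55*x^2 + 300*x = (x - 5)*(x^4 + 2*x^3 - 23*x^2 - 60*x) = (x - 5)*(x + 4)*(x^3 - 2*x^2 - 15*x) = (x - 5)*(x + 3)*(x + 4)*(x^2 - 5*x) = x*(x - 5)*(x + 3)*(x + 4)*(x - 5)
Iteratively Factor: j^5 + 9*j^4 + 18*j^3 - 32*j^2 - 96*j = (j - 2)*(j^4 + 11*j^3 + 40*j^2 + 48*j) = (j - 2)*(j + 4)*(j^3 + 7*j^2 + 12*j) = j*(j - 2)*(j + 4)*(j^2 + 7*j + 12) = j*(j - 2)*(j + 4)^2*(j + 3)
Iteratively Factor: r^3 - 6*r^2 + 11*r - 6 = (r - 3)*(r^2 - 3*r + 2) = (r - 3)*(r - 2)*(r - 1)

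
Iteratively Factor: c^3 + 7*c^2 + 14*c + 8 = (c + 2)*(c^2 + 5*c + 4) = (c + 2)*(c + 4)*(c + 1)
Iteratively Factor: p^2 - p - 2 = (p + 1)*(p - 2)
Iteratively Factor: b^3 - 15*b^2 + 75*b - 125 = (b - 5)*(b^2 - 10*b + 25) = (b - 5)^2*(b - 5)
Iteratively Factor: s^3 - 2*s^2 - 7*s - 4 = (s + 1)*(s^2 - 3*s - 4) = (s - 4)*(s + 1)*(s + 1)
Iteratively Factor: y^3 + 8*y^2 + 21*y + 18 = (y + 3)*(y^2 + 5*y + 6) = (y + 3)^2*(y + 2)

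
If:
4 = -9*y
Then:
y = -4/9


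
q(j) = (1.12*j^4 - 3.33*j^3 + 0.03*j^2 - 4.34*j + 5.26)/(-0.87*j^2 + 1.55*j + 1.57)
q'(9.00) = -21.79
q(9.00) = -88.98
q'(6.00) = -14.39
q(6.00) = -34.84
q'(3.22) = -16.46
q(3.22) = -0.34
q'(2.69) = -144.64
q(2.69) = 22.26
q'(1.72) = -11.45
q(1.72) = -5.57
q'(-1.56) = 0.21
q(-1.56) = -10.58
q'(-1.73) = 2.23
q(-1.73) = -10.80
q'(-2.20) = 5.35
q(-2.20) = -12.67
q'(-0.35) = -23.95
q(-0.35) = 7.54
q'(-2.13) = 5.00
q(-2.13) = -12.30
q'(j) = (1.74*j - 1.55)*(1.12*j^4 - 3.33*j^3 + 0.03*j^2 - 4.34*j + 5.26)/(-0.87*j^2 + 1.55*j + 1.57)^2 + (4.48*j^3 - 9.99*j^2 + 0.06*j - 4.34)/(-0.87*j^2 + 1.55*j + 1.57) = (-1.9488*j^5 + 8.1051*j^4 - 3.2894*j^3 - 19.4136*j^2 + 9.2466*j - 14.9668)/(0.7569*j^4 - 2.697*j^3 - 0.3293*j^2 + 4.867*j + 2.4649)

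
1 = 1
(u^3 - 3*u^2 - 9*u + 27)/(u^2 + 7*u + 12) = (u^2 - 6*u + 9)/(u + 4)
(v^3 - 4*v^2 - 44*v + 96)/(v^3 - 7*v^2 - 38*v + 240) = (v - 2)/(v - 5)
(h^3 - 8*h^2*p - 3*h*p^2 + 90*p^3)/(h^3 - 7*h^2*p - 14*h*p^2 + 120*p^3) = (h + 3*p)/(h + 4*p)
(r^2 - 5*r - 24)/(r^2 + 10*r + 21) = (r - 8)/(r + 7)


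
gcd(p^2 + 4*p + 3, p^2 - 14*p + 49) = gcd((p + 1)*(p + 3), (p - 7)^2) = 1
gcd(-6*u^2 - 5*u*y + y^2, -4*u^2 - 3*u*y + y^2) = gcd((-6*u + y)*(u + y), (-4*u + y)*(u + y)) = u + y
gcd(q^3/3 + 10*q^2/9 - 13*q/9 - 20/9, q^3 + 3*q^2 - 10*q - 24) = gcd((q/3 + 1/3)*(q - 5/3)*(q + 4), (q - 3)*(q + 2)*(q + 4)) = q + 4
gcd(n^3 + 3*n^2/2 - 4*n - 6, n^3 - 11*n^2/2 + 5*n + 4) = n - 2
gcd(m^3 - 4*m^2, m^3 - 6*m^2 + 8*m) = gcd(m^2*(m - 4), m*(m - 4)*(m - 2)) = m^2 - 4*m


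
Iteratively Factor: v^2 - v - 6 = (v + 2)*(v - 3)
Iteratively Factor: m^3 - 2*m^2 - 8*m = (m + 2)*(m^2 - 4*m) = m*(m + 2)*(m - 4)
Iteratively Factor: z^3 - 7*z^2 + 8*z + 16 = (z - 4)*(z^2 - 3*z - 4) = (z - 4)*(z + 1)*(z - 4)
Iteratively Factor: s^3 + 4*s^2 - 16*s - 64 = (s - 4)*(s^2 + 8*s + 16) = (s - 4)*(s + 4)*(s + 4)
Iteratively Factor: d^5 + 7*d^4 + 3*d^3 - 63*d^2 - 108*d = (d + 3)*(d^4 + 4*d^3 - 9*d^2 - 36*d) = (d + 3)*(d + 4)*(d^3 - 9*d) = (d + 3)^2*(d + 4)*(d^2 - 3*d) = d*(d + 3)^2*(d + 4)*(d - 3)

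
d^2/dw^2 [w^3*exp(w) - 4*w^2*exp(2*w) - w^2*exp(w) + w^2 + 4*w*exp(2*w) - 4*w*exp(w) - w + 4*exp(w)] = w^3*exp(w) - 16*w^2*exp(2*w) + 5*w^2*exp(w) - 16*w*exp(2*w) - 2*w*exp(w) + 8*exp(2*w) - 6*exp(w) + 2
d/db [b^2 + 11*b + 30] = 2*b + 11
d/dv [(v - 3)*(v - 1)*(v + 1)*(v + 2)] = 4*v^3 - 3*v^2 - 14*v + 1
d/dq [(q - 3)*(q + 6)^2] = 3*q*(q + 6)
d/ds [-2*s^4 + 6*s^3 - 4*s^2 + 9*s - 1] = -8*s^3 + 18*s^2 - 8*s + 9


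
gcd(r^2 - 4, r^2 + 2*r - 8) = r - 2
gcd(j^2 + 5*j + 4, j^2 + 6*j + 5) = j + 1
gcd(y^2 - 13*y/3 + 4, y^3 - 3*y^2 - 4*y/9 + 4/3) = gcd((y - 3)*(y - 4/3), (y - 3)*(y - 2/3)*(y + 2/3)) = y - 3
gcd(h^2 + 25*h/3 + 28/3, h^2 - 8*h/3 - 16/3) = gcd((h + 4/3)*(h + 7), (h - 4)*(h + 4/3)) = h + 4/3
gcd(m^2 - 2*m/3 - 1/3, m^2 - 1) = m - 1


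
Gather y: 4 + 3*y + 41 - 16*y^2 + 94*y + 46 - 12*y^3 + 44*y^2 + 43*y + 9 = -12*y^3 + 28*y^2 + 140*y + 100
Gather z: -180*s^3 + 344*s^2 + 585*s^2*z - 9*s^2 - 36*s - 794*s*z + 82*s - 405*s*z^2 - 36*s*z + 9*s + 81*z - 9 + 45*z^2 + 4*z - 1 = -180*s^3 + 335*s^2 + 55*s + z^2*(45 - 405*s) + z*(585*s^2 - 830*s + 85) - 10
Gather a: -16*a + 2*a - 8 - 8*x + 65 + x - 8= -14*a - 7*x + 49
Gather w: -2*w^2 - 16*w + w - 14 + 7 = -2*w^2 - 15*w - 7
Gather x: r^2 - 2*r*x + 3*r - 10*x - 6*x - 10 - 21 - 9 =r^2 + 3*r + x*(-2*r - 16) - 40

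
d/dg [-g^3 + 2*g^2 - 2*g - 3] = -3*g^2 + 4*g - 2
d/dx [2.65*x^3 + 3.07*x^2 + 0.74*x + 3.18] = 7.95*x^2 + 6.14*x + 0.74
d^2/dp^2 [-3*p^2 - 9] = -6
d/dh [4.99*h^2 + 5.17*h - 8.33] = 9.98*h + 5.17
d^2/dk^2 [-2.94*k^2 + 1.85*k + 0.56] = -5.88000000000000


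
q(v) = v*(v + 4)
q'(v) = 2*v + 4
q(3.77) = 29.29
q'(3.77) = 11.54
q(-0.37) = -1.34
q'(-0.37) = 3.26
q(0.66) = 3.08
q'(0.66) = 5.32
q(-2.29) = -3.92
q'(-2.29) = -0.58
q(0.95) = 4.70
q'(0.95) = 5.90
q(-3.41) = -2.01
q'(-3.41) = -2.82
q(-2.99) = -3.02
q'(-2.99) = -1.98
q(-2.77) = -3.41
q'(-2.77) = -1.54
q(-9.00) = 45.00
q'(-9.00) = -14.00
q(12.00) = 192.00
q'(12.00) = 28.00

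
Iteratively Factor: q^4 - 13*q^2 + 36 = (q - 2)*(q^3 + 2*q^2 - 9*q - 18) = (q - 2)*(q + 2)*(q^2 - 9) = (q - 3)*(q - 2)*(q + 2)*(q + 3)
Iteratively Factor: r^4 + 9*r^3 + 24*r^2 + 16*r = (r + 4)*(r^3 + 5*r^2 + 4*r) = (r + 1)*(r + 4)*(r^2 + 4*r) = (r + 1)*(r + 4)^2*(r)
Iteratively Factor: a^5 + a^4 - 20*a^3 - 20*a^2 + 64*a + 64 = (a - 4)*(a^4 + 5*a^3 - 20*a - 16) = (a - 4)*(a + 1)*(a^3 + 4*a^2 - 4*a - 16) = (a - 4)*(a - 2)*(a + 1)*(a^2 + 6*a + 8) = (a - 4)*(a - 2)*(a + 1)*(a + 2)*(a + 4)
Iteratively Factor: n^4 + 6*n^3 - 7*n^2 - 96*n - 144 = (n + 3)*(n^3 + 3*n^2 - 16*n - 48) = (n + 3)^2*(n^2 - 16) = (n + 3)^2*(n + 4)*(n - 4)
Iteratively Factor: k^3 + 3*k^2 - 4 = (k - 1)*(k^2 + 4*k + 4) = (k - 1)*(k + 2)*(k + 2)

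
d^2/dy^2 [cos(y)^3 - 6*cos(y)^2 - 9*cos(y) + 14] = 33*cos(y)/4 + 12*cos(2*y) - 9*cos(3*y)/4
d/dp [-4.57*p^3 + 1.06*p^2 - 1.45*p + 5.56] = -13.71*p^2 + 2.12*p - 1.45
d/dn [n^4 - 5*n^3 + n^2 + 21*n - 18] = 4*n^3 - 15*n^2 + 2*n + 21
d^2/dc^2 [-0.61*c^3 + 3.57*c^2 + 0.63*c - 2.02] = 7.14 - 3.66*c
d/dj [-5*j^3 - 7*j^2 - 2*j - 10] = -15*j^2 - 14*j - 2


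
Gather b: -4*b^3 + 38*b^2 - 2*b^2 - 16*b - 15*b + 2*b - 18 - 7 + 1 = -4*b^3 + 36*b^2 - 29*b - 24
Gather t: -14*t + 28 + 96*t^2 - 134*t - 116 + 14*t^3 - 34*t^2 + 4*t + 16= 14*t^3 + 62*t^2 - 144*t - 72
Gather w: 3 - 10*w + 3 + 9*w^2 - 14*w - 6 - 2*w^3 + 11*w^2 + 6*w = -2*w^3 + 20*w^2 - 18*w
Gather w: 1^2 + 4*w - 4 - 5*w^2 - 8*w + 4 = -5*w^2 - 4*w + 1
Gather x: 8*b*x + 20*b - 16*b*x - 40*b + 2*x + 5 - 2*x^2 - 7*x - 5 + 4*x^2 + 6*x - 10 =-20*b + 2*x^2 + x*(1 - 8*b) - 10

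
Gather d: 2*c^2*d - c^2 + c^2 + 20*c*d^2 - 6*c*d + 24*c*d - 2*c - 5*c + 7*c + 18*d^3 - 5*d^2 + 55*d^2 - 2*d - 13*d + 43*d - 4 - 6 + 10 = 18*d^3 + d^2*(20*c + 50) + d*(2*c^2 + 18*c + 28)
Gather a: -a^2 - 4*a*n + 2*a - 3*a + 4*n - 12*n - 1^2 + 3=-a^2 + a*(-4*n - 1) - 8*n + 2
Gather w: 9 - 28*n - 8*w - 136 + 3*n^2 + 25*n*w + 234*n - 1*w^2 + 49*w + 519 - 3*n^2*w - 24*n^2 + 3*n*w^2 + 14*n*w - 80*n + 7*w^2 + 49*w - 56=-21*n^2 + 126*n + w^2*(3*n + 6) + w*(-3*n^2 + 39*n + 90) + 336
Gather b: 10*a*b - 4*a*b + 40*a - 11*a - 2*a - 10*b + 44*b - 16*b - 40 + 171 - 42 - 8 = 27*a + b*(6*a + 18) + 81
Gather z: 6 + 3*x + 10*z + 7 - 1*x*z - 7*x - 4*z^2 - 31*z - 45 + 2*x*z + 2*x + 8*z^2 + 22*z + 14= -2*x + 4*z^2 + z*(x + 1) - 18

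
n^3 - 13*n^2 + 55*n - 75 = (n - 5)^2*(n - 3)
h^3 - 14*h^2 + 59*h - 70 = (h - 7)*(h - 5)*(h - 2)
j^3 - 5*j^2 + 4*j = j*(j - 4)*(j - 1)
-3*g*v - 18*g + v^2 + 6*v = (-3*g + v)*(v + 6)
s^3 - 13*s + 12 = (s - 3)*(s - 1)*(s + 4)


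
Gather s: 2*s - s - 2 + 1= s - 1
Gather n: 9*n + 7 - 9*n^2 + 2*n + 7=-9*n^2 + 11*n + 14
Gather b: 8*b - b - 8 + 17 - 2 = 7*b + 7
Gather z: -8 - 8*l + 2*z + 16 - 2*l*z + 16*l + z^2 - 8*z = 8*l + z^2 + z*(-2*l - 6) + 8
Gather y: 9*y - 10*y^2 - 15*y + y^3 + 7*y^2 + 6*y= y^3 - 3*y^2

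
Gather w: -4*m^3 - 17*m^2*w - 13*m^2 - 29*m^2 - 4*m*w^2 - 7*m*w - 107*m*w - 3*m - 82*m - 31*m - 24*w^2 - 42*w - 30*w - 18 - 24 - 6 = -4*m^3 - 42*m^2 - 116*m + w^2*(-4*m - 24) + w*(-17*m^2 - 114*m - 72) - 48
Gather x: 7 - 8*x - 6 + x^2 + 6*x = x^2 - 2*x + 1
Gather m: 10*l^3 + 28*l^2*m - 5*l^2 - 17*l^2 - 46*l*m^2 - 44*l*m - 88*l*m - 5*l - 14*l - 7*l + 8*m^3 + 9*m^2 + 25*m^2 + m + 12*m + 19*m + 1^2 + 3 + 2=10*l^3 - 22*l^2 - 26*l + 8*m^3 + m^2*(34 - 46*l) + m*(28*l^2 - 132*l + 32) + 6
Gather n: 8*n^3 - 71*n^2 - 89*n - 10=8*n^3 - 71*n^2 - 89*n - 10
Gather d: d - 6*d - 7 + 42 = 35 - 5*d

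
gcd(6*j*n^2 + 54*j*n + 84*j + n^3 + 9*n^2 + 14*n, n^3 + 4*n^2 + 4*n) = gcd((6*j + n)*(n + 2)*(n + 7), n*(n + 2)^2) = n + 2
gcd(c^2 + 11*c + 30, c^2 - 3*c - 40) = c + 5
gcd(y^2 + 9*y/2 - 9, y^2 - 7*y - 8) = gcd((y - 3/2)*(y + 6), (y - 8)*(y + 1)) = 1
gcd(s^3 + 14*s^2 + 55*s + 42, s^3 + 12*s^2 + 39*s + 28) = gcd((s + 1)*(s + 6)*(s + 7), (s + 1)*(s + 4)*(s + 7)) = s^2 + 8*s + 7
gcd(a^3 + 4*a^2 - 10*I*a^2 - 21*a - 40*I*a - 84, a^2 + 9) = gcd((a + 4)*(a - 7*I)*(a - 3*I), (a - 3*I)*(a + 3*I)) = a - 3*I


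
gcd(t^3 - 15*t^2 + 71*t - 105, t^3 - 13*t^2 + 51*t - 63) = t^2 - 10*t + 21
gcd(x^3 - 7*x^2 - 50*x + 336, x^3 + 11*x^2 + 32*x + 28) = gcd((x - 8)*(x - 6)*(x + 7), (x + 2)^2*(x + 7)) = x + 7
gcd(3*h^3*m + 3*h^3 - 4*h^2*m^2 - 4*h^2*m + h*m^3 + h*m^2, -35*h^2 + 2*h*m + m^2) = 1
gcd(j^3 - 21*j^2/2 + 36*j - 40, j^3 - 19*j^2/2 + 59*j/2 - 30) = j^2 - 13*j/2 + 10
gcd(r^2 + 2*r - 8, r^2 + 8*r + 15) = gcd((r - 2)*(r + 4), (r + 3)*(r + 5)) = 1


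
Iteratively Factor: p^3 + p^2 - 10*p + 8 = (p - 2)*(p^2 + 3*p - 4) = (p - 2)*(p + 4)*(p - 1)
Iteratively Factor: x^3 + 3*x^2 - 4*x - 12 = (x - 2)*(x^2 + 5*x + 6) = (x - 2)*(x + 2)*(x + 3)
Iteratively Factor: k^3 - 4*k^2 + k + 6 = (k + 1)*(k^2 - 5*k + 6) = (k - 3)*(k + 1)*(k - 2)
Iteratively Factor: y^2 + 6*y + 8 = (y + 4)*(y + 2)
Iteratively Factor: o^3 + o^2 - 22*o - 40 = (o - 5)*(o^2 + 6*o + 8) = (o - 5)*(o + 4)*(o + 2)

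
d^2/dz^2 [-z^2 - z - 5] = -2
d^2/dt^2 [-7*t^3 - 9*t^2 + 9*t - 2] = -42*t - 18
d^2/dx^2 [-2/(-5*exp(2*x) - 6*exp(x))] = 4*(50*exp(2*x) + 45*exp(x) + 18)*exp(-x)/(125*exp(3*x) + 450*exp(2*x) + 540*exp(x) + 216)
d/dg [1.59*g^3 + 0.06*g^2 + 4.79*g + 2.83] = 4.77*g^2 + 0.12*g + 4.79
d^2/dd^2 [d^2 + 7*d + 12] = 2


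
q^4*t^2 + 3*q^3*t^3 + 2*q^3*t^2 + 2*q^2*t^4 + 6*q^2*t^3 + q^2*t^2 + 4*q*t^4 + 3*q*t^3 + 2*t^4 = (q + t)*(q + 2*t)*(q*t + t)^2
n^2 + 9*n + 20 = (n + 4)*(n + 5)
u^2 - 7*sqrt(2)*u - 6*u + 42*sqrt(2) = (u - 6)*(u - 7*sqrt(2))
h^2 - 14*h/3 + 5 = (h - 3)*(h - 5/3)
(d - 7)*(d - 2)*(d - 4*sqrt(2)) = d^3 - 9*d^2 - 4*sqrt(2)*d^2 + 14*d + 36*sqrt(2)*d - 56*sqrt(2)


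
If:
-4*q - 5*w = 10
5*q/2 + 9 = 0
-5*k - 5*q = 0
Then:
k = 18/5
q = -18/5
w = 22/25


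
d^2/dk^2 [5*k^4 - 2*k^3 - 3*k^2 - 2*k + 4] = 60*k^2 - 12*k - 6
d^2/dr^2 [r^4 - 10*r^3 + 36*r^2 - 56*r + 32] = 12*r^2 - 60*r + 72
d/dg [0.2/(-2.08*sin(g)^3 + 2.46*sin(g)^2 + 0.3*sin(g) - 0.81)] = (1.248*sin(g)^2 - 0.984*sin(g) - 0.06)*cos(g)/(2.08*sin(g)^3 - 2.46*sin(g)^2 - 0.3*sin(g) + 0.81)^2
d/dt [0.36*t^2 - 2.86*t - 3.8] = 0.72*t - 2.86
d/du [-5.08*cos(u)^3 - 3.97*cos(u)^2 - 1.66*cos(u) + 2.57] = (15.24*cos(u)^2 + 7.94*cos(u) + 1.66)*sin(u)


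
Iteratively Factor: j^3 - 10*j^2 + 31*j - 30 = (j - 3)*(j^2 - 7*j + 10) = (j - 5)*(j - 3)*(j - 2)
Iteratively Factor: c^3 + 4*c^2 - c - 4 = (c - 1)*(c^2 + 5*c + 4) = (c - 1)*(c + 4)*(c + 1)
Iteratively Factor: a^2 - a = (a)*(a - 1)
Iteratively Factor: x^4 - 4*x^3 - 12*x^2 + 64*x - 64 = (x - 2)*(x^3 - 2*x^2 - 16*x + 32) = (x - 2)^2*(x^2 - 16) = (x - 2)^2*(x + 4)*(x - 4)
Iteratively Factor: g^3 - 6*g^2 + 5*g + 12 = (g - 3)*(g^2 - 3*g - 4) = (g - 3)*(g + 1)*(g - 4)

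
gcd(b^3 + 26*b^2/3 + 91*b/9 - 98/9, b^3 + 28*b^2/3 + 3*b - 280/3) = b + 7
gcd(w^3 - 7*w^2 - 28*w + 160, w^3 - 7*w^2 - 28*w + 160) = w^3 - 7*w^2 - 28*w + 160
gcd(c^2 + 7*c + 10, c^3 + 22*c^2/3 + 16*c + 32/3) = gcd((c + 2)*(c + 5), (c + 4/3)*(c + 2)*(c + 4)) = c + 2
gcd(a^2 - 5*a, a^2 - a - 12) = 1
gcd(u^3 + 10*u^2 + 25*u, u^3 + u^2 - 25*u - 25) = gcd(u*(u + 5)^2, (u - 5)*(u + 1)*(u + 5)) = u + 5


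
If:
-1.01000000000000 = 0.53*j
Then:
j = -1.91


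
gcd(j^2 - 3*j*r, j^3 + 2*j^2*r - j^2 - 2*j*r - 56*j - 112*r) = 1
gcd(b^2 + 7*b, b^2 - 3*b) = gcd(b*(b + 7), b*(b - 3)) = b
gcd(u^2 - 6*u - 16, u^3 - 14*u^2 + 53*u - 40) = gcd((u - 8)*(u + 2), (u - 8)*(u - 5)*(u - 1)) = u - 8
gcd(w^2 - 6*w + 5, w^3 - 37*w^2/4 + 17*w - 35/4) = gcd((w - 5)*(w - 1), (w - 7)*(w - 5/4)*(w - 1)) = w - 1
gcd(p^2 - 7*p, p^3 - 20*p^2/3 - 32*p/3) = p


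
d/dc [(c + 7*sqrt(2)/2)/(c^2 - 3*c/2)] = (2*c*(2*c - 3) - (2*c + 7*sqrt(2))*(4*c - 3))/(c^2*(2*c - 3)^2)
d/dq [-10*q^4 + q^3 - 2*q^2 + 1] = q*(-40*q^2 + 3*q - 4)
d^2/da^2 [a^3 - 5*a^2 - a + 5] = 6*a - 10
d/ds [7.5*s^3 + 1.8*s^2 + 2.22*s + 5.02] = 22.5*s^2 + 3.6*s + 2.22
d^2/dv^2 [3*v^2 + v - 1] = 6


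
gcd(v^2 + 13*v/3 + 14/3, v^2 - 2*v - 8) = v + 2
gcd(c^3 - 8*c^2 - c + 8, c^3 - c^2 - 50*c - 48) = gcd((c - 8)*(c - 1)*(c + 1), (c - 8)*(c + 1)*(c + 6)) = c^2 - 7*c - 8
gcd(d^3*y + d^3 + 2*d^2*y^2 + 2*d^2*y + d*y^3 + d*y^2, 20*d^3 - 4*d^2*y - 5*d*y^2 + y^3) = 1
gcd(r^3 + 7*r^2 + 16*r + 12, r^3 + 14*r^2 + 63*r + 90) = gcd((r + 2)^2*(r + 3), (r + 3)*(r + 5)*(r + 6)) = r + 3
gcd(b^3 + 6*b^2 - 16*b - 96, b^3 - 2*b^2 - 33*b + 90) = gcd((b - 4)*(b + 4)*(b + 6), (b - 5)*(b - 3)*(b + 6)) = b + 6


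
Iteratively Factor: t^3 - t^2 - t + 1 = (t + 1)*(t^2 - 2*t + 1) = (t - 1)*(t + 1)*(t - 1)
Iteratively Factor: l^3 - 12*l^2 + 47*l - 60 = (l - 5)*(l^2 - 7*l + 12) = (l - 5)*(l - 4)*(l - 3)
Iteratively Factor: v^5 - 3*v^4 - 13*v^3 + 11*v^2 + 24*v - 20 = (v + 2)*(v^4 - 5*v^3 - 3*v^2 + 17*v - 10) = (v - 5)*(v + 2)*(v^3 - 3*v + 2) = (v - 5)*(v + 2)^2*(v^2 - 2*v + 1) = (v - 5)*(v - 1)*(v + 2)^2*(v - 1)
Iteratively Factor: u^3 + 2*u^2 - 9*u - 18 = (u + 3)*(u^2 - u - 6) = (u + 2)*(u + 3)*(u - 3)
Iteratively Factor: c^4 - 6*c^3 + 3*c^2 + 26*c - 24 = (c - 1)*(c^3 - 5*c^2 - 2*c + 24) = (c - 3)*(c - 1)*(c^2 - 2*c - 8) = (c - 4)*(c - 3)*(c - 1)*(c + 2)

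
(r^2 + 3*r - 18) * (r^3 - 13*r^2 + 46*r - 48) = r^5 - 10*r^4 - 11*r^3 + 324*r^2 - 972*r + 864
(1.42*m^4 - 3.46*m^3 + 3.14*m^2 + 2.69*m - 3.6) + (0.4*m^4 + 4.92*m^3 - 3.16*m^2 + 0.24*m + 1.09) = 1.82*m^4 + 1.46*m^3 - 0.02*m^2 + 2.93*m - 2.51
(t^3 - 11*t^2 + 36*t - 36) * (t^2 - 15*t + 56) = t^5 - 26*t^4 + 257*t^3 - 1192*t^2 + 2556*t - 2016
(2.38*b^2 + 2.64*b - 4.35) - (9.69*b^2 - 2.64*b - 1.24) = -7.31*b^2 + 5.28*b - 3.11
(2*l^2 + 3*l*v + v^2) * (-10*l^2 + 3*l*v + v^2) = -20*l^4 - 24*l^3*v + l^2*v^2 + 6*l*v^3 + v^4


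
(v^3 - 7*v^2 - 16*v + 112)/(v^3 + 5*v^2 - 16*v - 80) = (v - 7)/(v + 5)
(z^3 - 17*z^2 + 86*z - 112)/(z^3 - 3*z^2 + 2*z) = (z^2 - 15*z + 56)/(z*(z - 1))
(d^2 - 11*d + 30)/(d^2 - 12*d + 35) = (d - 6)/(d - 7)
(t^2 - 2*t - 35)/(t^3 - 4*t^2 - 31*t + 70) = 1/(t - 2)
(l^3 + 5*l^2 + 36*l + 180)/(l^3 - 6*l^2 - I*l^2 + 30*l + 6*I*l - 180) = (l^2 + l*(5 + 6*I) + 30*I)/(l^2 + l*(-6 + 5*I) - 30*I)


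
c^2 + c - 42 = (c - 6)*(c + 7)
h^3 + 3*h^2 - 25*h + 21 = (h - 3)*(h - 1)*(h + 7)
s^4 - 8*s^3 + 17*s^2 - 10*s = s*(s - 5)*(s - 2)*(s - 1)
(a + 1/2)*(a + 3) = a^2 + 7*a/2 + 3/2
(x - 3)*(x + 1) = x^2 - 2*x - 3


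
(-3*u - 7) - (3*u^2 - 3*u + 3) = -3*u^2 - 10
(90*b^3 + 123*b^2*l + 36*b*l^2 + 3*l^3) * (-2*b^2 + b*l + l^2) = -180*b^5 - 156*b^4*l + 141*b^3*l^2 + 153*b^2*l^3 + 39*b*l^4 + 3*l^5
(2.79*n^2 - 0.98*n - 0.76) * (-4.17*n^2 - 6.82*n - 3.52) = -11.6343*n^4 - 14.9412*n^3 + 0.032*n^2 + 8.6328*n + 2.6752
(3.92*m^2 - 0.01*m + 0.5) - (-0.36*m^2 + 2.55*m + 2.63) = 4.28*m^2 - 2.56*m - 2.13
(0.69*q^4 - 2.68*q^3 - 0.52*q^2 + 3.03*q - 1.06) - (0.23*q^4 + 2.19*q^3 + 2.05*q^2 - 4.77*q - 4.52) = 0.46*q^4 - 4.87*q^3 - 2.57*q^2 + 7.8*q + 3.46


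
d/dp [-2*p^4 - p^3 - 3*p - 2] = -8*p^3 - 3*p^2 - 3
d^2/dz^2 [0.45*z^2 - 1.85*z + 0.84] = 0.900000000000000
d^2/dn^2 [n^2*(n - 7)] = 6*n - 14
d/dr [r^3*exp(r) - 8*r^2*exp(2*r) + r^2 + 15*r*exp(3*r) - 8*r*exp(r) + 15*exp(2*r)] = r^3*exp(r) - 16*r^2*exp(2*r) + 3*r^2*exp(r) + 45*r*exp(3*r) - 16*r*exp(2*r) - 8*r*exp(r) + 2*r + 15*exp(3*r) + 30*exp(2*r) - 8*exp(r)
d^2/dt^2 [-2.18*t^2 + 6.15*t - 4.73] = -4.36000000000000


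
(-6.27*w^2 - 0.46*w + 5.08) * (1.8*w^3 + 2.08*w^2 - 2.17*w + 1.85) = -11.286*w^5 - 13.8696*w^4 + 21.7931*w^3 - 0.0348999999999993*w^2 - 11.8746*w + 9.398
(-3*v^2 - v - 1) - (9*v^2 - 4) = -12*v^2 - v + 3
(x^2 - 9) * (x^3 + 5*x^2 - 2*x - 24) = x^5 + 5*x^4 - 11*x^3 - 69*x^2 + 18*x + 216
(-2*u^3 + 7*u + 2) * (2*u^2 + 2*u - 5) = -4*u^5 - 4*u^4 + 24*u^3 + 18*u^2 - 31*u - 10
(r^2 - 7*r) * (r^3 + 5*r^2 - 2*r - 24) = r^5 - 2*r^4 - 37*r^3 - 10*r^2 + 168*r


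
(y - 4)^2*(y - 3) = y^3 - 11*y^2 + 40*y - 48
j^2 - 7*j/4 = j*(j - 7/4)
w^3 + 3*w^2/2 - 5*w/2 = w*(w - 1)*(w + 5/2)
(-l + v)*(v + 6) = -l*v - 6*l + v^2 + 6*v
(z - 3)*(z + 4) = z^2 + z - 12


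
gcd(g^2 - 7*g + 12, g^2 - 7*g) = 1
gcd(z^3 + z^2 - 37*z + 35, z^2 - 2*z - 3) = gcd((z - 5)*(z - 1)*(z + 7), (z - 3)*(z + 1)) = 1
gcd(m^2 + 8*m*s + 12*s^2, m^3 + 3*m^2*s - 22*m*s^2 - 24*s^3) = m + 6*s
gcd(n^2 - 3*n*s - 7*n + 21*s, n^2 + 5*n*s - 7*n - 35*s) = n - 7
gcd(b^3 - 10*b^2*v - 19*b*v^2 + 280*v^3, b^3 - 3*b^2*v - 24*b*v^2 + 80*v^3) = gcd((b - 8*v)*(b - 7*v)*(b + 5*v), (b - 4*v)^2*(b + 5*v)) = b + 5*v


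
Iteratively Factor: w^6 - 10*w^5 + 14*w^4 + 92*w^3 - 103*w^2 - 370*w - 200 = (w + 2)*(w^5 - 12*w^4 + 38*w^3 + 16*w^2 - 135*w - 100) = (w - 4)*(w + 2)*(w^4 - 8*w^3 + 6*w^2 + 40*w + 25) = (w - 5)*(w - 4)*(w + 2)*(w^3 - 3*w^2 - 9*w - 5) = (w - 5)*(w - 4)*(w + 1)*(w + 2)*(w^2 - 4*w - 5) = (w - 5)^2*(w - 4)*(w + 1)*(w + 2)*(w + 1)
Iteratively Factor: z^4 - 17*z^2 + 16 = (z - 4)*(z^3 + 4*z^2 - z - 4) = (z - 4)*(z + 4)*(z^2 - 1) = (z - 4)*(z - 1)*(z + 4)*(z + 1)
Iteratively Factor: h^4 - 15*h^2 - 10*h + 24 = (h - 4)*(h^3 + 4*h^2 + h - 6) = (h - 4)*(h - 1)*(h^2 + 5*h + 6) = (h - 4)*(h - 1)*(h + 3)*(h + 2)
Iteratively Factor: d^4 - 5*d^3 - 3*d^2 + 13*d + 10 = (d + 1)*(d^3 - 6*d^2 + 3*d + 10) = (d - 5)*(d + 1)*(d^2 - d - 2) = (d - 5)*(d - 2)*(d + 1)*(d + 1)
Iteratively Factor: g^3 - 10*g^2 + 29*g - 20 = (g - 5)*(g^2 - 5*g + 4) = (g - 5)*(g - 1)*(g - 4)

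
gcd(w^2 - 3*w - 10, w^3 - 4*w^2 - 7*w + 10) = w^2 - 3*w - 10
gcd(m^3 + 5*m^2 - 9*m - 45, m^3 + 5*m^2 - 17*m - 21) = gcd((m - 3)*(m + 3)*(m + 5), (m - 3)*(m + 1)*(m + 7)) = m - 3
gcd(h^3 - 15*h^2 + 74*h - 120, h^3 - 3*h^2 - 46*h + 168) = h^2 - 10*h + 24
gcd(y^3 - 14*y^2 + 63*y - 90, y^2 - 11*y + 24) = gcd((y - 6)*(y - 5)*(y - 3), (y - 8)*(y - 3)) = y - 3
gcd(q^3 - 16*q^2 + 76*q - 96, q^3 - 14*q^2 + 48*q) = q^2 - 14*q + 48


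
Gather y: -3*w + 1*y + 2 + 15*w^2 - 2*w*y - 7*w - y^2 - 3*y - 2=15*w^2 - 10*w - y^2 + y*(-2*w - 2)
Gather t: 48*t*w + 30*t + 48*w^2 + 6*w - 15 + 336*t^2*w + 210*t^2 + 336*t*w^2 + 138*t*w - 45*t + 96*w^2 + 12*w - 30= t^2*(336*w + 210) + t*(336*w^2 + 186*w - 15) + 144*w^2 + 18*w - 45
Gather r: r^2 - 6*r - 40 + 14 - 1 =r^2 - 6*r - 27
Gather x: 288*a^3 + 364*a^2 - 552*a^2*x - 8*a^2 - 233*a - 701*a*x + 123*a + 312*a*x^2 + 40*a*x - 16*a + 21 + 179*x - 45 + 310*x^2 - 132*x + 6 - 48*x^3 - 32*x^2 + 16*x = 288*a^3 + 356*a^2 - 126*a - 48*x^3 + x^2*(312*a + 278) + x*(-552*a^2 - 661*a + 63) - 18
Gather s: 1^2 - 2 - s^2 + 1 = -s^2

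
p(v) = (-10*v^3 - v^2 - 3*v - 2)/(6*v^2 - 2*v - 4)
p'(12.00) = -1.65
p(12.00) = -20.89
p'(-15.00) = -1.66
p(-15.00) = 24.40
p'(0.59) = 8.01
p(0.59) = 2.00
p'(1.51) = 4.54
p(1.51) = -6.49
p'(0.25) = 1.48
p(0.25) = 0.72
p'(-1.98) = -1.34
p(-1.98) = 3.31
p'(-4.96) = -1.61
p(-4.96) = 7.87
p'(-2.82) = -1.50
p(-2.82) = 4.51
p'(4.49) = -1.53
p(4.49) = -8.71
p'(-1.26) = -0.64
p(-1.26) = 2.51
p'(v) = (2 - 12*v)*(-10*v^3 - v^2 - 3*v - 2)/(6*v^2 - 2*v - 4)^2 + (-30*v^2 - 2*v - 3)/(6*v^2 - 2*v - 4) = (-15*v^4 + 10*v^3 + 35*v^2 + 8*v + 2)/(9*v^4 - 6*v^3 - 11*v^2 + 4*v + 4)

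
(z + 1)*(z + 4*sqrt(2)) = z^2 + z + 4*sqrt(2)*z + 4*sqrt(2)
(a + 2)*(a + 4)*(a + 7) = a^3 + 13*a^2 + 50*a + 56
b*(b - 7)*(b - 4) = b^3 - 11*b^2 + 28*b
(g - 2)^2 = g^2 - 4*g + 4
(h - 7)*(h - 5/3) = h^2 - 26*h/3 + 35/3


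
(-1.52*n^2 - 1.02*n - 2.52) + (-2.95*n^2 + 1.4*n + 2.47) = -4.47*n^2 + 0.38*n - 0.0499999999999998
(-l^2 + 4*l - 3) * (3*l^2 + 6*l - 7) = -3*l^4 + 6*l^3 + 22*l^2 - 46*l + 21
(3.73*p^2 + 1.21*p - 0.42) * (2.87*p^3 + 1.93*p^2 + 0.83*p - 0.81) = 10.7051*p^5 + 10.6716*p^4 + 4.2258*p^3 - 2.8276*p^2 - 1.3287*p + 0.3402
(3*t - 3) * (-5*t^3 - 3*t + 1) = -15*t^4 + 15*t^3 - 9*t^2 + 12*t - 3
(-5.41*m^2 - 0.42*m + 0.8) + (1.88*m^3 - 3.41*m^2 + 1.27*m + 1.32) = 1.88*m^3 - 8.82*m^2 + 0.85*m + 2.12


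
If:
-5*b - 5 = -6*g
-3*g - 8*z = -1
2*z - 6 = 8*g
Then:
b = -313/175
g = -23/35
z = 13/35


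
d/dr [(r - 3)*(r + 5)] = 2*r + 2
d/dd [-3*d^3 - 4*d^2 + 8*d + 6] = -9*d^2 - 8*d + 8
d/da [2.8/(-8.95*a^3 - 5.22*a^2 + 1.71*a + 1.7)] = (75.18*a^2 + 29.232*a - 4.788)/(8.95*a^3 + 5.22*a^2 - 1.71*a - 1.7)^2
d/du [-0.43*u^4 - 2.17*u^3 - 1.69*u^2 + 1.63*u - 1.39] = -1.72*u^3 - 6.51*u^2 - 3.38*u + 1.63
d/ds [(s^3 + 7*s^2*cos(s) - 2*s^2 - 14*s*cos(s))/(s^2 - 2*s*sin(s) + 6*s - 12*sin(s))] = (2*s*(s^2 + 7*s*cos(s) - 2*s - 14*cos(s))*(s*cos(s) - s + sin(s) + 6*cos(s) - 3) + (s^2 - 2*s*sin(s) + 6*s - 12*sin(s))*(-7*s^2*sin(s) + 3*s^2 + 14*sqrt(2)*s*sin(s + pi/4) - 4*s - 14*cos(s)))/((s + 6)^2*(s - 2*sin(s))^2)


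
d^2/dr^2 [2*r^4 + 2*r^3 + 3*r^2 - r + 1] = 24*r^2 + 12*r + 6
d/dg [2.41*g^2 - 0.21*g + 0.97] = 4.82*g - 0.21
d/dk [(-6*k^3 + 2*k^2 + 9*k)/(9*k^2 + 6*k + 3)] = (-18*k^4 - 24*k^3 - 41*k^2 + 4*k + 9)/(3*(9*k^4 + 12*k^3 + 10*k^2 + 4*k + 1))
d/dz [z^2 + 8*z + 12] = 2*z + 8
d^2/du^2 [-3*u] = 0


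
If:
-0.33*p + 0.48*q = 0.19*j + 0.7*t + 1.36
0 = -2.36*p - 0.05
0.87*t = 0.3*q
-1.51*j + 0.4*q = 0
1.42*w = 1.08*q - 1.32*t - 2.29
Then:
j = 1.90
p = -0.02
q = 7.19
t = 2.48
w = 1.55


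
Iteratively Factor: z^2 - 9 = (z + 3)*(z - 3)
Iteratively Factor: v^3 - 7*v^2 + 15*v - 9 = (v - 3)*(v^2 - 4*v + 3) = (v - 3)*(v - 1)*(v - 3)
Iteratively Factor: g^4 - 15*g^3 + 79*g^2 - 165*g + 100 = (g - 4)*(g^3 - 11*g^2 + 35*g - 25) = (g - 4)*(g - 1)*(g^2 - 10*g + 25) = (g - 5)*(g - 4)*(g - 1)*(g - 5)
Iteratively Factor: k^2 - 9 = (k + 3)*(k - 3)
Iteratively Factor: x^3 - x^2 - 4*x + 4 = (x - 1)*(x^2 - 4) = (x - 1)*(x + 2)*(x - 2)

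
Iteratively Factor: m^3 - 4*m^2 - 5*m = (m + 1)*(m^2 - 5*m) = m*(m + 1)*(m - 5)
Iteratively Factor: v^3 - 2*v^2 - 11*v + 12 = (v - 1)*(v^2 - v - 12) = (v - 1)*(v + 3)*(v - 4)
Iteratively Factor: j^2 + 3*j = (j + 3)*(j)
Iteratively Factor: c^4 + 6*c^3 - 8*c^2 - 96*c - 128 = (c + 4)*(c^3 + 2*c^2 - 16*c - 32) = (c + 4)^2*(c^2 - 2*c - 8) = (c - 4)*(c + 4)^2*(c + 2)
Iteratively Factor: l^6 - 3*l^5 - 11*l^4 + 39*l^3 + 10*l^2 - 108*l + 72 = (l - 3)*(l^5 - 11*l^3 + 6*l^2 + 28*l - 24) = (l - 3)*(l - 2)*(l^4 + 2*l^3 - 7*l^2 - 8*l + 12) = (l - 3)*(l - 2)*(l - 1)*(l^3 + 3*l^2 - 4*l - 12) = (l - 3)*(l - 2)*(l - 1)*(l + 2)*(l^2 + l - 6) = (l - 3)*(l - 2)^2*(l - 1)*(l + 2)*(l + 3)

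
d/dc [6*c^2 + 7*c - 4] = 12*c + 7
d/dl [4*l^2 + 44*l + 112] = 8*l + 44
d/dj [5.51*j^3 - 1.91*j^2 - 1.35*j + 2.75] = 16.53*j^2 - 3.82*j - 1.35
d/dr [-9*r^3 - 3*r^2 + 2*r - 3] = -27*r^2 - 6*r + 2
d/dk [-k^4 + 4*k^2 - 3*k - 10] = -4*k^3 + 8*k - 3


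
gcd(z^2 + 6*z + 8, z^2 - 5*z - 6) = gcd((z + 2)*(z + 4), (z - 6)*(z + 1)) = 1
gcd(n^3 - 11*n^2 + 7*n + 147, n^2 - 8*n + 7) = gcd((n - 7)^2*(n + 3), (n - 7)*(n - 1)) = n - 7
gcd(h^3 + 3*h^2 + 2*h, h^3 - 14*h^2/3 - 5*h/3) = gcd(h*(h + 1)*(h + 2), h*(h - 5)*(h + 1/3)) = h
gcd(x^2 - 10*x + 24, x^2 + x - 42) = x - 6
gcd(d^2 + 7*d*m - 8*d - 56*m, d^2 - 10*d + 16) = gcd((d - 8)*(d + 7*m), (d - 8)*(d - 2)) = d - 8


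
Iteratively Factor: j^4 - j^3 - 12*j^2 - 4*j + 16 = (j + 2)*(j^3 - 3*j^2 - 6*j + 8) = (j + 2)^2*(j^2 - 5*j + 4) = (j - 4)*(j + 2)^2*(j - 1)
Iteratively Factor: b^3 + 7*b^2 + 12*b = (b)*(b^2 + 7*b + 12) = b*(b + 3)*(b + 4)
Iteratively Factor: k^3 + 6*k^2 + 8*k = (k + 2)*(k^2 + 4*k) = (k + 2)*(k + 4)*(k)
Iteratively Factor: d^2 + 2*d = (d)*(d + 2)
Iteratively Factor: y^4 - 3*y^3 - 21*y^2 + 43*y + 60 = (y + 1)*(y^3 - 4*y^2 - 17*y + 60) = (y + 1)*(y + 4)*(y^2 - 8*y + 15) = (y - 5)*(y + 1)*(y + 4)*(y - 3)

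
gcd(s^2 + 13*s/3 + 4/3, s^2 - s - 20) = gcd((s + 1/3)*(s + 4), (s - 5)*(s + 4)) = s + 4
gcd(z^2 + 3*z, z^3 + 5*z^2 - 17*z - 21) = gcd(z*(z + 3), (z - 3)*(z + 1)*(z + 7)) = 1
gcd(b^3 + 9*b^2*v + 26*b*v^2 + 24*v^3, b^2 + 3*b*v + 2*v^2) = b + 2*v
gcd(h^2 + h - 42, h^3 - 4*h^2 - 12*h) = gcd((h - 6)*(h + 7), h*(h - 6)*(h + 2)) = h - 6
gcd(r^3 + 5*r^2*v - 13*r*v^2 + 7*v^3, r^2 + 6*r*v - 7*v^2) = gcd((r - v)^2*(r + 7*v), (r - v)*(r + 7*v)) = r^2 + 6*r*v - 7*v^2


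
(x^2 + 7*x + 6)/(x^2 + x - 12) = (x^2 + 7*x + 6)/(x^2 + x - 12)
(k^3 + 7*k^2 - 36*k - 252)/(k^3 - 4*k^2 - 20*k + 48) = (k^2 + 13*k + 42)/(k^2 + 2*k - 8)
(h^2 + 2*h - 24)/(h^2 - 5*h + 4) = (h + 6)/(h - 1)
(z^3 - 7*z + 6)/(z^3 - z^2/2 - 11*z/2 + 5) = 2*(z + 3)/(2*z + 5)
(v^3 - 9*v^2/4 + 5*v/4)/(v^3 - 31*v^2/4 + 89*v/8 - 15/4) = 2*v*(v - 1)/(2*v^2 - 13*v + 6)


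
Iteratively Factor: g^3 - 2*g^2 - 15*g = (g + 3)*(g^2 - 5*g) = g*(g + 3)*(g - 5)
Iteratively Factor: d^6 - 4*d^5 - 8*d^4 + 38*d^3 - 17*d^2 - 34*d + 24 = (d - 2)*(d^5 - 2*d^4 - 12*d^3 + 14*d^2 + 11*d - 12) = (d - 4)*(d - 2)*(d^4 + 2*d^3 - 4*d^2 - 2*d + 3) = (d - 4)*(d - 2)*(d - 1)*(d^3 + 3*d^2 - d - 3) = (d - 4)*(d - 2)*(d - 1)*(d + 3)*(d^2 - 1) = (d - 4)*(d - 2)*(d - 1)^2*(d + 3)*(d + 1)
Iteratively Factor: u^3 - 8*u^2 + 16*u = (u - 4)*(u^2 - 4*u) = (u - 4)^2*(u)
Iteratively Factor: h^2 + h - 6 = (h + 3)*(h - 2)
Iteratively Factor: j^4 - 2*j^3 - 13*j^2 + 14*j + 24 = (j + 1)*(j^3 - 3*j^2 - 10*j + 24) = (j + 1)*(j + 3)*(j^2 - 6*j + 8) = (j - 4)*(j + 1)*(j + 3)*(j - 2)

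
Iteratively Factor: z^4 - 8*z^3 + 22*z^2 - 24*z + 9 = (z - 1)*(z^3 - 7*z^2 + 15*z - 9) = (z - 3)*(z - 1)*(z^2 - 4*z + 3) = (z - 3)*(z - 1)^2*(z - 3)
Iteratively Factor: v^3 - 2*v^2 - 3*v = (v - 3)*(v^2 + v) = v*(v - 3)*(v + 1)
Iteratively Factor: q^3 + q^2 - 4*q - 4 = (q + 1)*(q^2 - 4) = (q + 1)*(q + 2)*(q - 2)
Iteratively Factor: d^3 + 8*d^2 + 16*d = (d + 4)*(d^2 + 4*d) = (d + 4)^2*(d)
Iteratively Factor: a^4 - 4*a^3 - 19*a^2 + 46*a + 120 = (a + 3)*(a^3 - 7*a^2 + 2*a + 40) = (a + 2)*(a + 3)*(a^2 - 9*a + 20) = (a - 5)*(a + 2)*(a + 3)*(a - 4)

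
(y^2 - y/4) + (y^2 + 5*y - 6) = 2*y^2 + 19*y/4 - 6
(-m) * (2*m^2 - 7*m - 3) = -2*m^3 + 7*m^2 + 3*m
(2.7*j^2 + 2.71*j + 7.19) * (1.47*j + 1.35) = 3.969*j^3 + 7.6287*j^2 + 14.2278*j + 9.7065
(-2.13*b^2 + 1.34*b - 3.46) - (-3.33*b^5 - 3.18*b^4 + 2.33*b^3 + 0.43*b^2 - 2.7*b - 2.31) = 3.33*b^5 + 3.18*b^4 - 2.33*b^3 - 2.56*b^2 + 4.04*b - 1.15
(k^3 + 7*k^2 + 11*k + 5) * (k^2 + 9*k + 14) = k^5 + 16*k^4 + 88*k^3 + 202*k^2 + 199*k + 70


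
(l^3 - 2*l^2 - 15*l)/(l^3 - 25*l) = (l + 3)/(l + 5)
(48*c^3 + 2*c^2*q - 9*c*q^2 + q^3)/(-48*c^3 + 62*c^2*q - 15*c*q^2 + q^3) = (-6*c^2 - c*q + q^2)/(6*c^2 - 7*c*q + q^2)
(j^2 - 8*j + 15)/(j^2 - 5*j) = (j - 3)/j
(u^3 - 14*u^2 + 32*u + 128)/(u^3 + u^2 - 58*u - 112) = (u - 8)/(u + 7)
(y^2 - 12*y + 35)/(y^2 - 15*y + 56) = (y - 5)/(y - 8)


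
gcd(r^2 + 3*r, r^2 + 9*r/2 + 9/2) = r + 3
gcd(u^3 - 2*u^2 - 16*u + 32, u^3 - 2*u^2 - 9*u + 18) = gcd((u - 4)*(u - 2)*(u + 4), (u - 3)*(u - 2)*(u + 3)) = u - 2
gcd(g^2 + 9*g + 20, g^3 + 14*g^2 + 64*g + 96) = g + 4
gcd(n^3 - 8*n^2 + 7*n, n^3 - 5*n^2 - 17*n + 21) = n^2 - 8*n + 7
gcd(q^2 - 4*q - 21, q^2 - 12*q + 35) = q - 7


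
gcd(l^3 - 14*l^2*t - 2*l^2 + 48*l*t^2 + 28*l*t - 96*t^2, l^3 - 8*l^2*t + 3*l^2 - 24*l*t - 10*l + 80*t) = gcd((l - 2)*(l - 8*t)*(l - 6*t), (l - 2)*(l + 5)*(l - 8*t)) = -l^2 + 8*l*t + 2*l - 16*t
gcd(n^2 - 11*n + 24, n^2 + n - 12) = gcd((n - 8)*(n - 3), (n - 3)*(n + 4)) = n - 3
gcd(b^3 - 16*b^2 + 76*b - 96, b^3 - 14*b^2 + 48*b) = b^2 - 14*b + 48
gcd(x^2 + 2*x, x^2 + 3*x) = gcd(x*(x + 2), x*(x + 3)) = x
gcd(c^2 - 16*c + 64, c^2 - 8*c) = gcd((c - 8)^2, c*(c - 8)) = c - 8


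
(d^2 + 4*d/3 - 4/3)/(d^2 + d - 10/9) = 3*(d + 2)/(3*d + 5)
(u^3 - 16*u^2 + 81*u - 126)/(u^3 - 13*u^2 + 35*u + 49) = (u^2 - 9*u + 18)/(u^2 - 6*u - 7)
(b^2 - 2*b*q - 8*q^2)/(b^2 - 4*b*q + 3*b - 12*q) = (b + 2*q)/(b + 3)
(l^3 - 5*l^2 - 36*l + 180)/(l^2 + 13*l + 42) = (l^2 - 11*l + 30)/(l + 7)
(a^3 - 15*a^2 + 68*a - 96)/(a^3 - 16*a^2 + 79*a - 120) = (a - 4)/(a - 5)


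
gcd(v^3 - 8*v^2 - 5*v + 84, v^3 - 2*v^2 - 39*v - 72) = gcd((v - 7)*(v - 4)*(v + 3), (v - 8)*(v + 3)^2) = v + 3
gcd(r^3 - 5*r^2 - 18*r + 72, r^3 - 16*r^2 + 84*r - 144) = r - 6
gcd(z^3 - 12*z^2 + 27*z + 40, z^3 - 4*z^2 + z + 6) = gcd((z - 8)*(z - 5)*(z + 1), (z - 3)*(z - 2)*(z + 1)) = z + 1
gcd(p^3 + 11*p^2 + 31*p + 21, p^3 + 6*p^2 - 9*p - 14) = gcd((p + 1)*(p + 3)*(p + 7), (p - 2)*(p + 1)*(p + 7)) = p^2 + 8*p + 7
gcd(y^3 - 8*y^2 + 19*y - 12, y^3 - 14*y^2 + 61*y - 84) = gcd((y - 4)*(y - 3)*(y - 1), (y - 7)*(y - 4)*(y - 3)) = y^2 - 7*y + 12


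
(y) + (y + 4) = 2*y + 4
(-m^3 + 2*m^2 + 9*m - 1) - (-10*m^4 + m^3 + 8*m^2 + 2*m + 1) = 10*m^4 - 2*m^3 - 6*m^2 + 7*m - 2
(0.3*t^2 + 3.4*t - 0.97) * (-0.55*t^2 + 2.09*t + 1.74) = -0.165*t^4 - 1.243*t^3 + 8.1615*t^2 + 3.8887*t - 1.6878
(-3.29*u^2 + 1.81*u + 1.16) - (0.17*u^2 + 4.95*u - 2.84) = -3.46*u^2 - 3.14*u + 4.0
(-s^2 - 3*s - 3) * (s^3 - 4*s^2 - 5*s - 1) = -s^5 + s^4 + 14*s^3 + 28*s^2 + 18*s + 3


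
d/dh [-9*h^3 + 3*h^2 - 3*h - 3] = -27*h^2 + 6*h - 3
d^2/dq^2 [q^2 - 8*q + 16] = 2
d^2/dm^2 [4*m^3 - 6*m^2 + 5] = 24*m - 12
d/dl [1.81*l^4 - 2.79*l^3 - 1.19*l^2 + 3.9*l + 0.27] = 7.24*l^3 - 8.37*l^2 - 2.38*l + 3.9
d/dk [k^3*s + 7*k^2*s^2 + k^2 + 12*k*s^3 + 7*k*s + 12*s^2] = 3*k^2*s + 14*k*s^2 + 2*k + 12*s^3 + 7*s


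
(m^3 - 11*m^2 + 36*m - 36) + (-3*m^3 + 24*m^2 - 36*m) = -2*m^3 + 13*m^2 - 36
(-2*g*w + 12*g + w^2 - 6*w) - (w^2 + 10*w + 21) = -2*g*w + 12*g - 16*w - 21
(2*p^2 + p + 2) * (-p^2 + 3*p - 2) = -2*p^4 + 5*p^3 - 3*p^2 + 4*p - 4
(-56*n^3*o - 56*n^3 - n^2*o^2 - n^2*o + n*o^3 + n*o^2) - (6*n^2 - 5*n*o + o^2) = -56*n^3*o - 56*n^3 - n^2*o^2 - n^2*o - 6*n^2 + n*o^3 + n*o^2 + 5*n*o - o^2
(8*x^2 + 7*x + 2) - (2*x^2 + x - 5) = 6*x^2 + 6*x + 7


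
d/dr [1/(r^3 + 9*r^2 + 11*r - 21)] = (-3*r^2 - 18*r - 11)/(r^3 + 9*r^2 + 11*r - 21)^2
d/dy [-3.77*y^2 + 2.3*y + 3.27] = 2.3 - 7.54*y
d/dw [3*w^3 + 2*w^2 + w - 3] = 9*w^2 + 4*w + 1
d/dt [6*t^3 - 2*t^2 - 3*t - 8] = 18*t^2 - 4*t - 3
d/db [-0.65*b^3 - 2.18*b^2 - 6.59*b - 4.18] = -1.95*b^2 - 4.36*b - 6.59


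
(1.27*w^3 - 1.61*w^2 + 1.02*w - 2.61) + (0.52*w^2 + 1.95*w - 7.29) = 1.27*w^3 - 1.09*w^2 + 2.97*w - 9.9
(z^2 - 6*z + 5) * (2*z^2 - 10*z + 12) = 2*z^4 - 22*z^3 + 82*z^2 - 122*z + 60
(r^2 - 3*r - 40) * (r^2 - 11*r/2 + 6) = r^4 - 17*r^3/2 - 35*r^2/2 + 202*r - 240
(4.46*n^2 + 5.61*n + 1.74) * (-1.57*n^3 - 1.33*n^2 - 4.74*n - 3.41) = -7.0022*n^5 - 14.7395*n^4 - 31.3335*n^3 - 44.1142*n^2 - 27.3777*n - 5.9334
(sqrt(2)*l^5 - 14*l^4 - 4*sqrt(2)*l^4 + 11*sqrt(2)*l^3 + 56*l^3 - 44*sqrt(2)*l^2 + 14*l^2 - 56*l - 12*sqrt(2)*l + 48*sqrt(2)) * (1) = sqrt(2)*l^5 - 14*l^4 - 4*sqrt(2)*l^4 + 11*sqrt(2)*l^3 + 56*l^3 - 44*sqrt(2)*l^2 + 14*l^2 - 56*l - 12*sqrt(2)*l + 48*sqrt(2)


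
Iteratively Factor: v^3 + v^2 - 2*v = (v - 1)*(v^2 + 2*v) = v*(v - 1)*(v + 2)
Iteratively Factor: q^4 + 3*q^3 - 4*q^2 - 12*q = (q + 3)*(q^3 - 4*q) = (q - 2)*(q + 3)*(q^2 + 2*q) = q*(q - 2)*(q + 3)*(q + 2)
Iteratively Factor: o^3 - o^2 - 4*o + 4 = (o - 1)*(o^2 - 4) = (o - 1)*(o + 2)*(o - 2)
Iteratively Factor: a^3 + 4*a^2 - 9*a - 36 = (a + 4)*(a^2 - 9) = (a - 3)*(a + 4)*(a + 3)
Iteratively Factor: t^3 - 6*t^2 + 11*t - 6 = (t - 3)*(t^2 - 3*t + 2) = (t - 3)*(t - 2)*(t - 1)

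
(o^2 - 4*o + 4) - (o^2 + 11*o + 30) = -15*o - 26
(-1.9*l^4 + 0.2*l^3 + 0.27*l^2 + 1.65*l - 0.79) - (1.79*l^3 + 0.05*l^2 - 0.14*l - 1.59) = -1.9*l^4 - 1.59*l^3 + 0.22*l^2 + 1.79*l + 0.8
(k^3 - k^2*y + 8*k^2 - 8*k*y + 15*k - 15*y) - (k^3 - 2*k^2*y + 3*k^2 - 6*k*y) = k^2*y + 5*k^2 - 2*k*y + 15*k - 15*y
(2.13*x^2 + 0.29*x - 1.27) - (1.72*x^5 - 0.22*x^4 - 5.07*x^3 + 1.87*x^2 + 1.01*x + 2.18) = -1.72*x^5 + 0.22*x^4 + 5.07*x^3 + 0.26*x^2 - 0.72*x - 3.45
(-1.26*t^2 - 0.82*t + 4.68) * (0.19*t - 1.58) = -0.2394*t^3 + 1.835*t^2 + 2.1848*t - 7.3944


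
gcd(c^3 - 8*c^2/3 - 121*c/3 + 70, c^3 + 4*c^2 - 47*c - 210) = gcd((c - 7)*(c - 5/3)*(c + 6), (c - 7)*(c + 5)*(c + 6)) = c^2 - c - 42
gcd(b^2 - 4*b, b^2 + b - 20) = b - 4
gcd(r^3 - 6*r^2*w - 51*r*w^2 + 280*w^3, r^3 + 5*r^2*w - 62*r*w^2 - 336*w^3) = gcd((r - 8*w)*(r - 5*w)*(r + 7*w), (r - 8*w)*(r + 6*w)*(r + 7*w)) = r^2 - r*w - 56*w^2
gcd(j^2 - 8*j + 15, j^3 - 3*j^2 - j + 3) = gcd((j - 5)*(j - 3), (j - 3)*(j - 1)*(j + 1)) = j - 3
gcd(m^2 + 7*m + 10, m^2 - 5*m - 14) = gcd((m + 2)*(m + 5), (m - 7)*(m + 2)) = m + 2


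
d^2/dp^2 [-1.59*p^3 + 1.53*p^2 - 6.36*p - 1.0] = 3.06 - 9.54*p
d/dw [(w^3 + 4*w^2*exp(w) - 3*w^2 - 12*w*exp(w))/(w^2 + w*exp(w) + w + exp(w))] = (-w*(w^2 + 4*w*exp(w) - 3*w - 12*exp(w))*(w*exp(w) + 2*w + 2*exp(w) + 1) + (w^2 + w*exp(w) + w + exp(w))*(4*w^2*exp(w) + 3*w^2 - 4*w*exp(w) - 6*w - 12*exp(w)))/(w^2 + w*exp(w) + w + exp(w))^2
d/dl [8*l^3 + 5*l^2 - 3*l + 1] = 24*l^2 + 10*l - 3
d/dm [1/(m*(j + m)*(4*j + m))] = (-m*(j + m) - m*(4*j + m) - (j + m)*(4*j + m))/(m^2*(j + m)^2*(4*j + m)^2)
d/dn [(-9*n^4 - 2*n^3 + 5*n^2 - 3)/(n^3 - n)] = (-9*n^6 + 22*n^4 + 4*n^3 + 4*n^2 - 3)/(n^6 - 2*n^4 + n^2)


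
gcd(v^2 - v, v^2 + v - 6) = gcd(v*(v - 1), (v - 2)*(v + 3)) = 1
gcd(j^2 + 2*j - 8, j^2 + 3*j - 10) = j - 2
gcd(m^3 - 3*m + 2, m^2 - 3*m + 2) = m - 1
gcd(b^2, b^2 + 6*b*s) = b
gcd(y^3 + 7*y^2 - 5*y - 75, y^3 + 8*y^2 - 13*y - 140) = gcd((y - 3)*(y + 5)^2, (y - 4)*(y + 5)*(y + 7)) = y + 5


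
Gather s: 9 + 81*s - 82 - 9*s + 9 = 72*s - 64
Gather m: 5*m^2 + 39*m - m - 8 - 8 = 5*m^2 + 38*m - 16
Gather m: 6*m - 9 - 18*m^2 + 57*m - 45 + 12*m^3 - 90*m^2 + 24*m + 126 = 12*m^3 - 108*m^2 + 87*m + 72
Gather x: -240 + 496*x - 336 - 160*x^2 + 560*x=-160*x^2 + 1056*x - 576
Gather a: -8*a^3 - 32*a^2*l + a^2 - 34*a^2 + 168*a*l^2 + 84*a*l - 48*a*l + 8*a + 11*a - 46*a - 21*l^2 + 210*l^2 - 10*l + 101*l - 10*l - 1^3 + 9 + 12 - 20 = -8*a^3 + a^2*(-32*l - 33) + a*(168*l^2 + 36*l - 27) + 189*l^2 + 81*l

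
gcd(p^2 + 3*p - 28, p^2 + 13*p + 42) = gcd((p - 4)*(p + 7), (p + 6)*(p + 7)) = p + 7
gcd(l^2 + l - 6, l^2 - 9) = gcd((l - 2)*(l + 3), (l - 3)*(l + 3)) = l + 3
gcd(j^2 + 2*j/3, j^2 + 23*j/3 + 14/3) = j + 2/3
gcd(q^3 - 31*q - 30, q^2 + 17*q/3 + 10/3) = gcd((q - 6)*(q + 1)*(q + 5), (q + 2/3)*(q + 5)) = q + 5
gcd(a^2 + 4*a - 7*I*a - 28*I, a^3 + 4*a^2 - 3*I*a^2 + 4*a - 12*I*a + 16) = a + 4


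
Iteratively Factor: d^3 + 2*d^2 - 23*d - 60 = (d - 5)*(d^2 + 7*d + 12) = (d - 5)*(d + 3)*(d + 4)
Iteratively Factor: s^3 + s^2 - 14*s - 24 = (s + 2)*(s^2 - s - 12) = (s - 4)*(s + 2)*(s + 3)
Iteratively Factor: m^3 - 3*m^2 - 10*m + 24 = (m - 4)*(m^2 + m - 6) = (m - 4)*(m + 3)*(m - 2)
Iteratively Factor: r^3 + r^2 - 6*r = (r)*(r^2 + r - 6) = r*(r + 3)*(r - 2)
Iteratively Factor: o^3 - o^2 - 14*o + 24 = (o - 3)*(o^2 + 2*o - 8) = (o - 3)*(o + 4)*(o - 2)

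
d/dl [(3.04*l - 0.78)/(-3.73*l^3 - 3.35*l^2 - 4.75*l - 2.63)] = (22.6784*l^3 + 1.4558*l^2 - 5.226*l - 11.7002)/(13.9129*l^6 + 24.991*l^5 + 46.6575*l^4 + 51.4448*l^3 + 40.1835*l^2 + 24.985*l + 6.9169)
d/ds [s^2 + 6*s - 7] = 2*s + 6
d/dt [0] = 0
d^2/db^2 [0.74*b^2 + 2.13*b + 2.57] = 1.48000000000000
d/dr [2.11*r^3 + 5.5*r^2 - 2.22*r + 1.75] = 6.33*r^2 + 11.0*r - 2.22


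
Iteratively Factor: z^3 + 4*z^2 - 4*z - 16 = (z + 2)*(z^2 + 2*z - 8) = (z - 2)*(z + 2)*(z + 4)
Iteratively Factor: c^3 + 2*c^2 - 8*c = (c)*(c^2 + 2*c - 8) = c*(c + 4)*(c - 2)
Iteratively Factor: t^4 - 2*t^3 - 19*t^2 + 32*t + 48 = (t - 3)*(t^3 + t^2 - 16*t - 16) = (t - 3)*(t + 4)*(t^2 - 3*t - 4) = (t - 3)*(t + 1)*(t + 4)*(t - 4)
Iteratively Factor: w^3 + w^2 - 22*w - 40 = (w + 4)*(w^2 - 3*w - 10) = (w + 2)*(w + 4)*(w - 5)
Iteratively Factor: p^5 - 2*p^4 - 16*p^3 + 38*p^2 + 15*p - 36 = (p - 3)*(p^4 + p^3 - 13*p^2 - p + 12) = (p - 3)*(p - 1)*(p^3 + 2*p^2 - 11*p - 12) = (p - 3)^2*(p - 1)*(p^2 + 5*p + 4) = (p - 3)^2*(p - 1)*(p + 4)*(p + 1)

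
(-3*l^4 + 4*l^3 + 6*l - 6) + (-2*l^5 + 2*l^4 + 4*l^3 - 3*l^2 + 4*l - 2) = -2*l^5 - l^4 + 8*l^3 - 3*l^2 + 10*l - 8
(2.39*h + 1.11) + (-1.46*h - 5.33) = 0.93*h - 4.22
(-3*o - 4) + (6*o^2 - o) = 6*o^2 - 4*o - 4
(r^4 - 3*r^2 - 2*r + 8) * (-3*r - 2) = -3*r^5 - 2*r^4 + 9*r^3 + 12*r^2 - 20*r - 16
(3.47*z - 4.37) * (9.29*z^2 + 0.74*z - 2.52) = 32.2363*z^3 - 38.0295*z^2 - 11.9782*z + 11.0124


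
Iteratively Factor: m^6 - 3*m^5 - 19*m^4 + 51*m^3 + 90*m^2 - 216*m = (m)*(m^5 - 3*m^4 - 19*m^3 + 51*m^2 + 90*m - 216) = m*(m + 3)*(m^4 - 6*m^3 - m^2 + 54*m - 72) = m*(m - 2)*(m + 3)*(m^3 - 4*m^2 - 9*m + 36) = m*(m - 3)*(m - 2)*(m + 3)*(m^2 - m - 12) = m*(m - 3)*(m - 2)*(m + 3)^2*(m - 4)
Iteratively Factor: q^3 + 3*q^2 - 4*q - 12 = (q + 2)*(q^2 + q - 6) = (q - 2)*(q + 2)*(q + 3)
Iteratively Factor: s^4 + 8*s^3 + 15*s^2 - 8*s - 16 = (s + 1)*(s^3 + 7*s^2 + 8*s - 16) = (s + 1)*(s + 4)*(s^2 + 3*s - 4) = (s - 1)*(s + 1)*(s + 4)*(s + 4)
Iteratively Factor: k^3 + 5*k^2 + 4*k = (k + 1)*(k^2 + 4*k) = (k + 1)*(k + 4)*(k)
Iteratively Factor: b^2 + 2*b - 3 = (b + 3)*(b - 1)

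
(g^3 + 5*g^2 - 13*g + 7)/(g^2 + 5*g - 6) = (g^2 + 6*g - 7)/(g + 6)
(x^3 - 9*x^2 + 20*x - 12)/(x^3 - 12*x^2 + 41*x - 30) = (x - 2)/(x - 5)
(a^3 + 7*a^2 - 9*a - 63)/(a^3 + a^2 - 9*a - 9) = (a + 7)/(a + 1)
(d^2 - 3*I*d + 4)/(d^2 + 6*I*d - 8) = (d^2 - 3*I*d + 4)/(d^2 + 6*I*d - 8)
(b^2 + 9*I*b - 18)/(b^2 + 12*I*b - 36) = (b + 3*I)/(b + 6*I)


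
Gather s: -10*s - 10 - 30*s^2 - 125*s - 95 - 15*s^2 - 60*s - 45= -45*s^2 - 195*s - 150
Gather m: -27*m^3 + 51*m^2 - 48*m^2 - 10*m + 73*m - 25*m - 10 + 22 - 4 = -27*m^3 + 3*m^2 + 38*m + 8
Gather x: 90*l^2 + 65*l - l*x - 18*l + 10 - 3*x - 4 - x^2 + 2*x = 90*l^2 + 47*l - x^2 + x*(-l - 1) + 6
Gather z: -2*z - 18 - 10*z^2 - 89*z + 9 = -10*z^2 - 91*z - 9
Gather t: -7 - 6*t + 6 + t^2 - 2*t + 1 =t^2 - 8*t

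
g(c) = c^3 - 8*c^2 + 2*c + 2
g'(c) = 3*c^2 - 16*c + 2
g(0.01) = 2.02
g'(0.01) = 1.84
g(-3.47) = -143.05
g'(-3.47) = 93.64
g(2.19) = -21.49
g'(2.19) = -18.65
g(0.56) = 0.79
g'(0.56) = -6.02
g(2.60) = -29.30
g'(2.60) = -19.32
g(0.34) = 1.79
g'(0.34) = -3.09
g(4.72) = -61.63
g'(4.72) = -6.68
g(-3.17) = -116.59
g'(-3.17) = 82.87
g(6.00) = -58.00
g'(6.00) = 14.00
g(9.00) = 101.00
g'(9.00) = 101.00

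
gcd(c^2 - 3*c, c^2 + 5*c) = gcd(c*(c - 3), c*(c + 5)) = c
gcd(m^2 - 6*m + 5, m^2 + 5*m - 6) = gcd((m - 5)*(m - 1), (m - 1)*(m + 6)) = m - 1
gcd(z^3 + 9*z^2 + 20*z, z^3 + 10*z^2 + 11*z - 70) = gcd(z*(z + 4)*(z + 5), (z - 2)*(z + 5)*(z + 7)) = z + 5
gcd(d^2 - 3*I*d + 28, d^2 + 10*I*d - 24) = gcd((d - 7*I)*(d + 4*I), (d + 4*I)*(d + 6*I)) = d + 4*I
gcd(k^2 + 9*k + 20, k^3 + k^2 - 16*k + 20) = k + 5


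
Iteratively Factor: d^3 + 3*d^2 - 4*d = (d)*(d^2 + 3*d - 4) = d*(d - 1)*(d + 4)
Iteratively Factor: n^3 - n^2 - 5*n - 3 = (n + 1)*(n^2 - 2*n - 3) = (n - 3)*(n + 1)*(n + 1)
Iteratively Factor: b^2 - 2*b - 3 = (b + 1)*(b - 3)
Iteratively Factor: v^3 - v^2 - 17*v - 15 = (v + 3)*(v^2 - 4*v - 5) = (v + 1)*(v + 3)*(v - 5)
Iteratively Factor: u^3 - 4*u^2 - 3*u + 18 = (u + 2)*(u^2 - 6*u + 9) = (u - 3)*(u + 2)*(u - 3)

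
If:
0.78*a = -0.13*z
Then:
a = -0.166666666666667*z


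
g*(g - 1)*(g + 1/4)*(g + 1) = g^4 + g^3/4 - g^2 - g/4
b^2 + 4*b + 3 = (b + 1)*(b + 3)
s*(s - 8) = s^2 - 8*s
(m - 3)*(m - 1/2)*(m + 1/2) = m^3 - 3*m^2 - m/4 + 3/4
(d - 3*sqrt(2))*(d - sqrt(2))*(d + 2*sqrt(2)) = d^3 - 2*sqrt(2)*d^2 - 10*d + 12*sqrt(2)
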